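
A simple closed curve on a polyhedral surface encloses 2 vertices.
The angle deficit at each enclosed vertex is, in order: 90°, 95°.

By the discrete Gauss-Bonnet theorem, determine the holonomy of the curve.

Holonomy = total enclosed curvature = 90° + 95° = 185°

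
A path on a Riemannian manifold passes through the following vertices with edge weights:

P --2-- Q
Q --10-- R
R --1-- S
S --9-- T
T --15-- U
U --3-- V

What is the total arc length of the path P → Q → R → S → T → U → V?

Arc length = 2 + 10 + 1 + 9 + 15 + 3 = 40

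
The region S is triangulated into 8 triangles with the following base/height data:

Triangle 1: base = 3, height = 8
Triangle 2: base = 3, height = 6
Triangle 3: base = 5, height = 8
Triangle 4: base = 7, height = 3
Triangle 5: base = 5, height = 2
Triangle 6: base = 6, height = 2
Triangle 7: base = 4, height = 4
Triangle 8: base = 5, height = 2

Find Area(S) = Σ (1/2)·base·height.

(1/2)×3×8 + (1/2)×3×6 + (1/2)×5×8 + (1/2)×7×3 + (1/2)×5×2 + (1/2)×6×2 + (1/2)×4×4 + (1/2)×5×2 = 75.5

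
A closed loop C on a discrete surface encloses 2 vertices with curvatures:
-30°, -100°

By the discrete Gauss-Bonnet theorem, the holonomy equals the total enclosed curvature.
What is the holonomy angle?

Holonomy = total enclosed curvature = (-30°) + (-100°) = -130°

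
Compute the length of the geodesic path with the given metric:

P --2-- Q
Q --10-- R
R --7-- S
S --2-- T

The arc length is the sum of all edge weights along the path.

Arc length = 2 + 10 + 7 + 2 = 21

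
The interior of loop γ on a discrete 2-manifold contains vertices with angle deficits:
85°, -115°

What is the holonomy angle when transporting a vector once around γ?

Holonomy = total enclosed curvature = 85° + (-115°) = -30°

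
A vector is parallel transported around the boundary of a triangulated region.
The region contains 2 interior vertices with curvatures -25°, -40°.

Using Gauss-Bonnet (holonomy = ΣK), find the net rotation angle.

Holonomy = total enclosed curvature = (-25°) + (-40°) = -65°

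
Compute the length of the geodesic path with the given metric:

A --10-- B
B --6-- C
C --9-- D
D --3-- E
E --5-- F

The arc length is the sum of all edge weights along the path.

Arc length = 10 + 6 + 9 + 3 + 5 = 33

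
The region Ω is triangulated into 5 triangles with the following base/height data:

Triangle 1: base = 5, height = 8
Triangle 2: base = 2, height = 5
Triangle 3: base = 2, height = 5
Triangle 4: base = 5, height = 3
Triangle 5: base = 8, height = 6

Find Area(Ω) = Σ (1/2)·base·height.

(1/2)×5×8 + (1/2)×2×5 + (1/2)×2×5 + (1/2)×5×3 + (1/2)×8×6 = 61.5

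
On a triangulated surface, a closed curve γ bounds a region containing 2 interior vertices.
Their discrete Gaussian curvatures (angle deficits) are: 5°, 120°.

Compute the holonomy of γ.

Holonomy = total enclosed curvature = 5° + 120° = 125°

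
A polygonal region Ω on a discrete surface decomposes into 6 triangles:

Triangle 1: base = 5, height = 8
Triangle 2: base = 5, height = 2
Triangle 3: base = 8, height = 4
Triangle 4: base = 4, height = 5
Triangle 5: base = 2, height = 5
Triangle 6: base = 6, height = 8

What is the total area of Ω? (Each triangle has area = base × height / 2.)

(1/2)×5×8 + (1/2)×5×2 + (1/2)×8×4 + (1/2)×4×5 + (1/2)×2×5 + (1/2)×6×8 = 80.0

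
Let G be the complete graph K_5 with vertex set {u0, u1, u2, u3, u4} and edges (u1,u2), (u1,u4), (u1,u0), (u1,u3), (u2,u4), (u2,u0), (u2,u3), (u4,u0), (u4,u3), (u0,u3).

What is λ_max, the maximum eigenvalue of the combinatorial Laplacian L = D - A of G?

For the complete graph K_n, L = nI − J (J = all-ones matrix). J has eigenvalues n (once, eigenvector 𝟙) and 0 (multiplicity n−1), so L has eigenvalues 0 (once) and n (multiplicity n−1). Here n = 5: eigenvalue 0 once and 5 with multiplicity 4.
Laplacian eigenvalues: [0.0, 5.0, 5.0, 5.0, 5.0]. Largest eigenvalue (spectral radius) = 5.0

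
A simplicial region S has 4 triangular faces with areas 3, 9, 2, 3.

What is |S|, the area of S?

3 + 9 + 2 + 3 = 17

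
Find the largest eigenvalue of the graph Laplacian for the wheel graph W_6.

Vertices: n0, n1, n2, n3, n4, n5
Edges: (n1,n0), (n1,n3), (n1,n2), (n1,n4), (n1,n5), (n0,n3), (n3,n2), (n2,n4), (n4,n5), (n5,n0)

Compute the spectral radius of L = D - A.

The wheel W_6 is the join K_1 ∨ C_5 (a hub joined to every vertex of a cycle of length 5). For a join G ∨ H (G on p vertices, H on q vertices) the Laplacian spectrum is 0, p+q, the eigenvalues of L(G) other than one 0 each shifted by +q, and the eigenvalues of L(H) other than one 0 each shifted by +p. With G = K_1 (p = 1, nothing left after dropping its 0) and H = C_5 (q = 5, eigenvalues 2 − 2cos(2πk/5), k = 0, …, 4; drop k = 0), the spectrum of W_6 is 0, 6, and 1 + (2 − 2cos(2πk/5)) = 3 − 2cos(2πk/5) for k = 1, …, 4:
k=1: 3 − 2cos(2π/5) = 2.382; k=2: 3 − 2cos(4π/5) = 4.618; k=3: 3 − 2cos(6π/5) = 4.618; k=4: 3 − 2cos(8π/5) = 2.382.
Laplacian eigenvalues: [0.0, 2.382, 2.382, 4.618, 4.618, 6.0]. Largest eigenvalue (spectral radius) = 6.0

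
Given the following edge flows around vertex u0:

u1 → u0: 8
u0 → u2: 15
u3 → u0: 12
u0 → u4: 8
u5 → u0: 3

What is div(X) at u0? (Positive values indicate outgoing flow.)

Divergence = sum of outgoing flows = (-8) + 15 + (-12) + 8 + (-3) = 0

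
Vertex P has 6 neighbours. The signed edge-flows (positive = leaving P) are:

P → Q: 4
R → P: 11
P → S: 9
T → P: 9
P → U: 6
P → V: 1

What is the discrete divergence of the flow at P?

Divergence = sum of outgoing flows = 4 + (-11) + 9 + (-9) + 6 + 1 = 0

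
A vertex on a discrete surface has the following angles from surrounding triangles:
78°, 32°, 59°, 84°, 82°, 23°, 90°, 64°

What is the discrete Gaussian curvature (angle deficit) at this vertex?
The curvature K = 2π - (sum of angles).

Sum of angles = 512°. K = 360° - 512° = -152° = -38π/45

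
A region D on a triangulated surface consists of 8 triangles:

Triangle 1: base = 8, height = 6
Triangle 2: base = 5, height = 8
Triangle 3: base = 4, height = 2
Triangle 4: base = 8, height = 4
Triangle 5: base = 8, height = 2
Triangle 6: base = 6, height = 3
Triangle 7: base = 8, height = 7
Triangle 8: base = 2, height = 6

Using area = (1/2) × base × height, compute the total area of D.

(1/2)×8×6 + (1/2)×5×8 + (1/2)×4×2 + (1/2)×8×4 + (1/2)×8×2 + (1/2)×6×3 + (1/2)×8×7 + (1/2)×2×6 = 115.0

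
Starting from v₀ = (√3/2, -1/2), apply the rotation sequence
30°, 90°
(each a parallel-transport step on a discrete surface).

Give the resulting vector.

Total rotation: 30° + 90° = 120°. Final vector: (0, 1)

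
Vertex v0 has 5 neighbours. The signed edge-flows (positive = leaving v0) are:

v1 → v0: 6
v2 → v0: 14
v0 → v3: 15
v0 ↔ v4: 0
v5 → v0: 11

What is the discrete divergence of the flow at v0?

Divergence = sum of outgoing flows = (-6) + (-14) + 15 + 0 + (-11) = -16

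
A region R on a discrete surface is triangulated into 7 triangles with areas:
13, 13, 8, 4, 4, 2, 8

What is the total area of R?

13 + 13 + 8 + 4 + 4 + 2 + 8 = 52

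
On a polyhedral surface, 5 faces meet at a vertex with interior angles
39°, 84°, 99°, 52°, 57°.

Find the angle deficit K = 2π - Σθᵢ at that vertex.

Sum of angles = 331°. K = 360° - 331° = 29° = 29π/180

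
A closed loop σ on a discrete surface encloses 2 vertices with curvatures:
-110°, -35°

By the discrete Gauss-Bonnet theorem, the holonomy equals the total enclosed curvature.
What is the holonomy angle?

Holonomy = total enclosed curvature = (-110°) + (-35°) = -145°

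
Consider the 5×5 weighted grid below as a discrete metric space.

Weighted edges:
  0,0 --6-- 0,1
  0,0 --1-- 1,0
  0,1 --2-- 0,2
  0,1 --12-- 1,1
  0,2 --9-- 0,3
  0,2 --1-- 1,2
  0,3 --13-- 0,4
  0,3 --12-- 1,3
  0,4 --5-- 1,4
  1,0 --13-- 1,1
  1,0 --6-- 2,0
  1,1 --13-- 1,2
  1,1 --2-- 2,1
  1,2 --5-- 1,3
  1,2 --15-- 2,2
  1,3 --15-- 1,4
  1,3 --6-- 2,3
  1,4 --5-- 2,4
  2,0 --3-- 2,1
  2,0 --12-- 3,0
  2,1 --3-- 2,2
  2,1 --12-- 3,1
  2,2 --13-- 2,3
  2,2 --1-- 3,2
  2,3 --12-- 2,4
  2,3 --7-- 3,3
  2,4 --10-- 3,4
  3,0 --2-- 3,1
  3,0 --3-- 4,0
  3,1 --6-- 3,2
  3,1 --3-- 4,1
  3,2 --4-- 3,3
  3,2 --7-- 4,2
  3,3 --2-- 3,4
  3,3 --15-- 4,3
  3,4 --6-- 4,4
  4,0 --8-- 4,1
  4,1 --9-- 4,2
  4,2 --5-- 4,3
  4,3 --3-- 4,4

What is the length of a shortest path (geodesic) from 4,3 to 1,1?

Shortest path: 4,3 → 4,2 → 3,2 → 2,2 → 2,1 → 1,1, total weight = 18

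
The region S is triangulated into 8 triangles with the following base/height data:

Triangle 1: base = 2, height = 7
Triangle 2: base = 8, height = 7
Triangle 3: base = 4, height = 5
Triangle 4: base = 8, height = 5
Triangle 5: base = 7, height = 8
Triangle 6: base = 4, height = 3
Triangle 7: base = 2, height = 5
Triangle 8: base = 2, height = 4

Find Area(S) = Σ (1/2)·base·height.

(1/2)×2×7 + (1/2)×8×7 + (1/2)×4×5 + (1/2)×8×5 + (1/2)×7×8 + (1/2)×4×3 + (1/2)×2×5 + (1/2)×2×4 = 108.0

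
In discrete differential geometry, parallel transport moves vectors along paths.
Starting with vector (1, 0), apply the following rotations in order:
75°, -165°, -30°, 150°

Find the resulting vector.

Total rotation: 75° + (-165°) + (-30°) + 150° = 30°. Final vector: (0.8660, 0.5000)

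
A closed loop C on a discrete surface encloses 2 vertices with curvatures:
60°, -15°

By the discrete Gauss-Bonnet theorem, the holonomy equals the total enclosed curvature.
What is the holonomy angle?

Holonomy = total enclosed curvature = 60° + (-15°) = 45°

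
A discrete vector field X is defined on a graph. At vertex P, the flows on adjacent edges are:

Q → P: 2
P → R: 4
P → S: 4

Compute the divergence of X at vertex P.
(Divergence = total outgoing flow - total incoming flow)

Divergence = sum of outgoing flows = (-2) + 4 + 4 = 6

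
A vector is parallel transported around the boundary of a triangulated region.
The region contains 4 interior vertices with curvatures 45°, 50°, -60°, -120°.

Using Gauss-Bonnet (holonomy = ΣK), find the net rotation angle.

Holonomy = total enclosed curvature = 45° + 50° + (-60°) + (-120°) = -85°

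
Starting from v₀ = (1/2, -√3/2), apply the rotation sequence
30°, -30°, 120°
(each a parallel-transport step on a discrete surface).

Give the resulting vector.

Total rotation: 30° + (-30°) + 120° = 120°. Final vector: (0.5000, 0.8660)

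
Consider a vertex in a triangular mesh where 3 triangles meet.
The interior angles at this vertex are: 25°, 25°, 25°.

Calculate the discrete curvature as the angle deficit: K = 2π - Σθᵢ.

Sum of angles = 75°. K = 360° - 75° = 285° = 19π/12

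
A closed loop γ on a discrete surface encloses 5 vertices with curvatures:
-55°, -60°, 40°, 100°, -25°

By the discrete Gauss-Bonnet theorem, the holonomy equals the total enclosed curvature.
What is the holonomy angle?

Holonomy = total enclosed curvature = (-55°) + (-60°) + 40° + 100° + (-25°) = 0°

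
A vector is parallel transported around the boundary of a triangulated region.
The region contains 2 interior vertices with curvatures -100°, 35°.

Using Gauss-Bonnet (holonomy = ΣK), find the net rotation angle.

Holonomy = total enclosed curvature = (-100°) + 35° = -65°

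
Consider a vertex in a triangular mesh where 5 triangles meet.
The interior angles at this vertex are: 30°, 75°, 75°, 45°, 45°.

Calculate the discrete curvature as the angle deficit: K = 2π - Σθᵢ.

Sum of angles = 270°. K = 360° - 270° = 90° = π/2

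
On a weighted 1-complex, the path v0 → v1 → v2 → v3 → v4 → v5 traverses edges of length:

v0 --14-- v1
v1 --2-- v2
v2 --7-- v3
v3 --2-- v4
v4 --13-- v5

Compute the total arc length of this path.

Arc length = 14 + 2 + 7 + 2 + 13 = 38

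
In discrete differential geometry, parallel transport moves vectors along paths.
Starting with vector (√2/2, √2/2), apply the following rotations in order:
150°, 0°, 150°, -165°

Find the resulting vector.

Total rotation: 150° + 0° + 150° + (-165°) = 135°. Final vector: (-1, 0)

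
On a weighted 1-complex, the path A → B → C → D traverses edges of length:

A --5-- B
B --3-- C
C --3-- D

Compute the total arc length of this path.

Arc length = 5 + 3 + 3 = 11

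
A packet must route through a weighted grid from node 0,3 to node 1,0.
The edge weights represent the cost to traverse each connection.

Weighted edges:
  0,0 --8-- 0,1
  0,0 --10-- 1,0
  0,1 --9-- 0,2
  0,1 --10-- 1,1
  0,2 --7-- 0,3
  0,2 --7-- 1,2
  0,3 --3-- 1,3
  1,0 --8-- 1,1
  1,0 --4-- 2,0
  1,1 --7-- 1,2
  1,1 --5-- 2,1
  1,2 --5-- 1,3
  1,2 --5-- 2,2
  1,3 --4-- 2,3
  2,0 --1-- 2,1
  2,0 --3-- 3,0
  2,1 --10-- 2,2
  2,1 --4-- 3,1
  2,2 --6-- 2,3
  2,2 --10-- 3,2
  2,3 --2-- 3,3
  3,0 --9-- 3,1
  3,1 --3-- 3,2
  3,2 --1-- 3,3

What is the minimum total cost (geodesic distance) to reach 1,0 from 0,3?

Shortest path: 0,3 → 1,3 → 2,3 → 3,3 → 3,2 → 3,1 → 2,1 → 2,0 → 1,0, total weight = 22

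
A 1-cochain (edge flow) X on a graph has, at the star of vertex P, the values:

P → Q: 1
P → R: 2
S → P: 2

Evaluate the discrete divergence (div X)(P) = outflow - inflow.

Divergence = sum of outgoing flows = 1 + 2 + (-2) = 1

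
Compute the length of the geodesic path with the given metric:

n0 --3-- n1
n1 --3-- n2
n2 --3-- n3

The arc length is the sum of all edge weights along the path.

Arc length = 3 + 3 + 3 = 9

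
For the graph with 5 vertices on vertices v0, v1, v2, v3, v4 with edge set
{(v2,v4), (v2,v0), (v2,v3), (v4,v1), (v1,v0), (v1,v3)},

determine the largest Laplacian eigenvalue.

Degrees: deg(v0) = 2, deg(v1) = 3, deg(v2) = 3, deg(v3) = 2, deg(v4) = 2.
L = D − A with rows/columns ordered (v0, v1, v2, v3, v4):
  [ 2, -1, -1,  0,  0]
  [-1,  3,  0, -1, -1]
  [-1,  0,  3, -1, -1]
  [ 0, -1, -1,  2,  0]
  [ 0, -1, -1,  0,  2]
Characteristic polynomial: det(λI − L) = λ(λ − 2)²(λ − 3)(λ − 5).
Roots: λ = 0; (λ − 2) = 0 ⇒ λ = 2 (multiplicity 2); (λ − 3) = 0 ⇒ λ = 3; (λ − 5) = 0 ⇒ λ = 5.
(Check: the roots sum (with multiplicity) to 12, matching trace L = Σdeg = 2·6 = 12.)
Laplacian eigenvalues: [0.0, 2.0, 2.0, 3.0, 5.0]. Largest eigenvalue (spectral radius) = 5.0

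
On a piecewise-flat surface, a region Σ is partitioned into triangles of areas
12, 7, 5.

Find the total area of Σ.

12 + 7 + 5 = 24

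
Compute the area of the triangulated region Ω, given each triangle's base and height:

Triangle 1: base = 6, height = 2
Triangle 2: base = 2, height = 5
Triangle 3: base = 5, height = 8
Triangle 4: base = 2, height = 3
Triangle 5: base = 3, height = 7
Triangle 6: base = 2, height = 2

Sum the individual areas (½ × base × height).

(1/2)×6×2 + (1/2)×2×5 + (1/2)×5×8 + (1/2)×2×3 + (1/2)×3×7 + (1/2)×2×2 = 46.5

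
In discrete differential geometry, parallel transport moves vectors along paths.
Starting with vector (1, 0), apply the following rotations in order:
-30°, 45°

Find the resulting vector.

Total rotation: (-30°) + 45° = 15°. Final vector: (0.9659, 0.2588)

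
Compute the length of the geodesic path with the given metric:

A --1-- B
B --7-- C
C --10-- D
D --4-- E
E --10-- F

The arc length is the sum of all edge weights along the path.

Arc length = 1 + 7 + 10 + 4 + 10 = 32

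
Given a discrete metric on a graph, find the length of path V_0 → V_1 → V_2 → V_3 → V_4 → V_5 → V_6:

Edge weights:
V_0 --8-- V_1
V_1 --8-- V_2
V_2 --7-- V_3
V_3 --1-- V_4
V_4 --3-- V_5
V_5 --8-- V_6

Arc length = 8 + 8 + 7 + 1 + 3 + 8 = 35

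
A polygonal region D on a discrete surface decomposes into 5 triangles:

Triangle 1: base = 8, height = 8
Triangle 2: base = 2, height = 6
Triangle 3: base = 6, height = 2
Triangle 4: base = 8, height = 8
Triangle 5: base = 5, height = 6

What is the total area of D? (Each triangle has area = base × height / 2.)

(1/2)×8×8 + (1/2)×2×6 + (1/2)×6×2 + (1/2)×8×8 + (1/2)×5×6 = 91.0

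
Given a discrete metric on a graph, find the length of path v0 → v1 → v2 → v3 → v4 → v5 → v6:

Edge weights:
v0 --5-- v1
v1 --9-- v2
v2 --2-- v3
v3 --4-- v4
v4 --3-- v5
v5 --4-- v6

Arc length = 5 + 9 + 2 + 4 + 3 + 4 = 27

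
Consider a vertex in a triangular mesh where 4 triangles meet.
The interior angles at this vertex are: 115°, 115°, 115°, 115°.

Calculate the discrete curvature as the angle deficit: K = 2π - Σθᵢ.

Sum of angles = 460°. K = 360° - 460° = -100° = -5π/9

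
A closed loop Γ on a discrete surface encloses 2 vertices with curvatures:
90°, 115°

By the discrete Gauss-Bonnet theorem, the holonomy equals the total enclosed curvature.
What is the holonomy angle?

Holonomy = total enclosed curvature = 90° + 115° = 205°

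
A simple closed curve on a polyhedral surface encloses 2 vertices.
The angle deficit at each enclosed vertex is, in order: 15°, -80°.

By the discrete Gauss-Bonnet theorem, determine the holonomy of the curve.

Holonomy = total enclosed curvature = 15° + (-80°) = -65°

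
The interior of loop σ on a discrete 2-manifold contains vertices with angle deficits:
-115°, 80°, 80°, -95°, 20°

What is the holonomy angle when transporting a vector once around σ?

Holonomy = total enclosed curvature = (-115°) + 80° + 80° + (-95°) + 20° = -30°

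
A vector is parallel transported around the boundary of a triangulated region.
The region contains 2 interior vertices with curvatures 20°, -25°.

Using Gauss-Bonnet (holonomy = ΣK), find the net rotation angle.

Holonomy = total enclosed curvature = 20° + (-25°) = -5°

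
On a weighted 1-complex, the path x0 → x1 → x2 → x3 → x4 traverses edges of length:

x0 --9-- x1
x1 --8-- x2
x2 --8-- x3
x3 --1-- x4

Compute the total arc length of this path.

Arc length = 9 + 8 + 8 + 1 = 26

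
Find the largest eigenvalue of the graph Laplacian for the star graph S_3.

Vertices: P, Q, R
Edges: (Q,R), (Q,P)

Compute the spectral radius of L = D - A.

The star S_3 is the complete bipartite graph K_{1,2} (one hub of degree 2, 2 leaves of degree 1). The Laplacian spectrum of K_{p,q} is 0, p (multiplicity q−1), q (multiplicity p−1), p+q. With p = 1, q = 2: 0 once, 1 with multiplicity 1, and 3 once. (Check: trace L = sum of degrees = 4 = 1·1 + 3.)
Laplacian eigenvalues: [0.0, 1.0, 3.0]. Largest eigenvalue (spectral radius) = 3.0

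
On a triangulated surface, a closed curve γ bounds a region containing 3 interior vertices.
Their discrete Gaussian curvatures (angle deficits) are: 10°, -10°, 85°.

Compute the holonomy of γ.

Holonomy = total enclosed curvature = 10° + (-10°) + 85° = 85°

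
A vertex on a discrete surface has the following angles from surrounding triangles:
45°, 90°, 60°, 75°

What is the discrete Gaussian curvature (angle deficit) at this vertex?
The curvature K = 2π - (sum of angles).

Sum of angles = 270°. K = 360° - 270° = 90°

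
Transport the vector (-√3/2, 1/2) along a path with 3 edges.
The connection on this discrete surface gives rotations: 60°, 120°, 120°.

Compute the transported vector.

Total rotation: 60° + 120° + 120° = 300° ≡ -60° (mod 360°). Final vector: (0, 1)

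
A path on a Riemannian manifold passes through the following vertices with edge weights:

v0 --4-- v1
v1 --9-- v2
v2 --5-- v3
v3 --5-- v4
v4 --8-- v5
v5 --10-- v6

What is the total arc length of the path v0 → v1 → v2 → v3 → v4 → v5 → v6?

Arc length = 4 + 9 + 5 + 5 + 8 + 10 = 41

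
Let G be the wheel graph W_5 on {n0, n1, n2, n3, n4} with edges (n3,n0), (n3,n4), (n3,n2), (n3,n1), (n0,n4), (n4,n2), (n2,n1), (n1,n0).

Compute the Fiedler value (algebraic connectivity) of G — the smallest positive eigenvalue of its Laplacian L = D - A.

The wheel W_5 is the join K_1 ∨ C_4 (a hub joined to every vertex of a cycle of length 4). For a join G ∨ H (G on p vertices, H on q vertices) the Laplacian spectrum is 0, p+q, the eigenvalues of L(G) other than one 0 each shifted by +q, and the eigenvalues of L(H) other than one 0 each shifted by +p. With G = K_1 (p = 1, nothing left after dropping its 0) and H = C_4 (q = 4, eigenvalues 2 − 2cos(2πk/4), k = 0, …, 3; drop k = 0), the spectrum of W_5 is 0, 5, and 1 + (2 − 2cos(2πk/4)) = 3 − 2cos(2πk/4) for k = 1, …, 3:
k=1: 3 − 2cos(π/2) = 3.0; k=2: 3 − 2cos(π) = 5.0; k=3: 3 − 2cos(3π/2) = 3.0.
Laplacian eigenvalues: [0.0, 3.0, 3.0, 5.0, 5.0]. Algebraic connectivity (smallest non-zero eigenvalue) = 3.0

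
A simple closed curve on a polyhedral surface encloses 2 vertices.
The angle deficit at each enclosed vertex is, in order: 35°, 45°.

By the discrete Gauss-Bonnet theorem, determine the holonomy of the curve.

Holonomy = total enclosed curvature = 35° + 45° = 80°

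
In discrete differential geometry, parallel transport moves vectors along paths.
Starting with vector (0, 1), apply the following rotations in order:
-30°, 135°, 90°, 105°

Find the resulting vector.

Total rotation: (-30°) + 135° + 90° + 105° = 300° ≡ -60° (mod 360°). Final vector: (0.8660, 0.5000)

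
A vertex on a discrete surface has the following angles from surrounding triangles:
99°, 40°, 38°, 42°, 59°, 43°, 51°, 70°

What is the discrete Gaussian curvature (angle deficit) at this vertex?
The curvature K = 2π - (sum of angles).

Sum of angles = 442°. K = 360° - 442° = -82° = -41π/90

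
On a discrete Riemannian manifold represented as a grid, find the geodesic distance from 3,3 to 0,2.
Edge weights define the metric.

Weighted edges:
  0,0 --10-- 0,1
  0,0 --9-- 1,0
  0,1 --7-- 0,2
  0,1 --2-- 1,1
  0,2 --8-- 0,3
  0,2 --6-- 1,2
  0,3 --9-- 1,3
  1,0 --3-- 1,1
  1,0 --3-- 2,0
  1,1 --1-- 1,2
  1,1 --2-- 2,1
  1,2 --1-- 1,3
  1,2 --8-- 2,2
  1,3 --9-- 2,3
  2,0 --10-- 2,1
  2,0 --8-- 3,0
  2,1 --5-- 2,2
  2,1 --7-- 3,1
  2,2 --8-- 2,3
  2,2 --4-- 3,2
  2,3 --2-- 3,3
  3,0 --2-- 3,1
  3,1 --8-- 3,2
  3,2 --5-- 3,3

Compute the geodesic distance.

Shortest path: 3,3 → 2,3 → 1,3 → 1,2 → 0,2, total weight = 18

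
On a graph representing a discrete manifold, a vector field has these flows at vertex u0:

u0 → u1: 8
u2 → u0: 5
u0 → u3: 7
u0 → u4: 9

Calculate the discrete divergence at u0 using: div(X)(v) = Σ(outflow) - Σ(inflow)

Divergence = sum of outgoing flows = 8 + (-5) + 7 + 9 = 19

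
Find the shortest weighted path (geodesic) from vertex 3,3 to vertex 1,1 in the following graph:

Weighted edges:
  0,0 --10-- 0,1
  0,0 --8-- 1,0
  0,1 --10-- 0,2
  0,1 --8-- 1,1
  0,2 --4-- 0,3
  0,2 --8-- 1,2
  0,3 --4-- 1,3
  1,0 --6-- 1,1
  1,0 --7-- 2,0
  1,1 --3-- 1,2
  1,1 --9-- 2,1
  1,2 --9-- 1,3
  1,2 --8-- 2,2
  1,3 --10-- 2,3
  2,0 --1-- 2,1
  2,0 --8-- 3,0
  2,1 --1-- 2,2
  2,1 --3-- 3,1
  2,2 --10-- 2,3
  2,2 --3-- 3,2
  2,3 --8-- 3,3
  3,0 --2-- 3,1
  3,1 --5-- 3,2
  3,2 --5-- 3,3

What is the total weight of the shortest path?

Shortest path: 3,3 → 3,2 → 2,2 → 2,1 → 1,1, total weight = 18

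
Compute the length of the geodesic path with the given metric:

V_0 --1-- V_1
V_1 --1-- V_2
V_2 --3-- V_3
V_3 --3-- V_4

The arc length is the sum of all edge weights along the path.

Arc length = 1 + 1 + 3 + 3 = 8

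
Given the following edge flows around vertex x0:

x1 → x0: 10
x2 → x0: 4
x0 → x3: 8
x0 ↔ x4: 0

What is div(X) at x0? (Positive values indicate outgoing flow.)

Divergence = sum of outgoing flows = (-10) + (-4) + 8 + 0 = -6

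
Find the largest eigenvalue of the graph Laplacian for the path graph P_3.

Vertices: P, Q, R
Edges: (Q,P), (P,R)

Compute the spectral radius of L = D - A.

The path graph P_n has Laplacian eigenvalues λ_k = 2 − 2cos(kπ/n), k = 0, 1, …, n−1. Here n = 3:
k=0: 2 − 2cos(0) = 0.0; k=1: 2 − 2cos(π/3) = 1.0; k=2: 2 − 2cos(2π/3) = 3.0.
Laplacian eigenvalues: [0.0, 1.0, 3.0]. Largest eigenvalue (spectral radius) = 3.0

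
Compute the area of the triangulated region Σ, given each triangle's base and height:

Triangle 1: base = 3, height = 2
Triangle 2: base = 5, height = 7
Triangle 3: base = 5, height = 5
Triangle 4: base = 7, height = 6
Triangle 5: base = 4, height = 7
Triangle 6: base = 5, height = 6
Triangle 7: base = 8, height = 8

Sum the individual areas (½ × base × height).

(1/2)×3×2 + (1/2)×5×7 + (1/2)×5×5 + (1/2)×7×6 + (1/2)×4×7 + (1/2)×5×6 + (1/2)×8×8 = 115.0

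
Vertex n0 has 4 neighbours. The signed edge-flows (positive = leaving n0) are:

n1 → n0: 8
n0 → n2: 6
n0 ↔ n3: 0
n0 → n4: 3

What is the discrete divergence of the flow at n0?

Divergence = sum of outgoing flows = (-8) + 6 + 0 + 3 = 1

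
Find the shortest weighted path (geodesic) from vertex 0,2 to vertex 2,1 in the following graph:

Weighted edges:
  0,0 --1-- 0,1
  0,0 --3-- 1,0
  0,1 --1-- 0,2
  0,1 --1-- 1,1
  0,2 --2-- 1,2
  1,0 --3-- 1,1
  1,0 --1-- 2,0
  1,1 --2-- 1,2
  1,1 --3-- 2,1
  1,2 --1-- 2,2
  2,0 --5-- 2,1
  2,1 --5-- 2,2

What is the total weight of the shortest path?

Shortest path: 0,2 → 0,1 → 1,1 → 2,1, total weight = 5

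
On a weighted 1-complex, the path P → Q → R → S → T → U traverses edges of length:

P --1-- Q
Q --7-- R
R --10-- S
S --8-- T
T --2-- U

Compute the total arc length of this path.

Arc length = 1 + 7 + 10 + 8 + 2 = 28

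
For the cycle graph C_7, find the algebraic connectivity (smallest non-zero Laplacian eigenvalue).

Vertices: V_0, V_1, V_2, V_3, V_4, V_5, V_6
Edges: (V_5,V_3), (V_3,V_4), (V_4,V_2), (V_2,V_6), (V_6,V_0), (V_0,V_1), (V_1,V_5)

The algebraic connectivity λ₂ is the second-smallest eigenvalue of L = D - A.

The cycle graph C_n has Laplacian eigenvalues λ_k = 2 − 2cos(2πk/n), k = 0, 1, …, n−1. Here n = 7:
k=0: 2 − 2cos(0) = 0.0; k=1: 2 − 2cos(2π/7) = 0.753; k=2: 2 − 2cos(4π/7) = 2.445; k=3: 2 − 2cos(6π/7) = 3.8019; k=4: 2 − 2cos(8π/7) = 3.8019; k=5: 2 − 2cos(10π/7) = 2.445; k=6: 2 − 2cos(12π/7) = 0.753.
Laplacian eigenvalues: [0.0, 0.753, 0.753, 2.445, 2.445, 3.8019, 3.8019]. Algebraic connectivity (smallest non-zero eigenvalue) = 0.753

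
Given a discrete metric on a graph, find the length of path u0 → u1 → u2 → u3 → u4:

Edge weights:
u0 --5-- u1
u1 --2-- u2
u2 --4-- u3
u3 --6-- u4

Arc length = 5 + 2 + 4 + 6 = 17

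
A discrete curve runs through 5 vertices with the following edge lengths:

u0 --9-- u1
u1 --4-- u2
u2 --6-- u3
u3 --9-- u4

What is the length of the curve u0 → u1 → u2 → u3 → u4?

Arc length = 9 + 4 + 6 + 9 = 28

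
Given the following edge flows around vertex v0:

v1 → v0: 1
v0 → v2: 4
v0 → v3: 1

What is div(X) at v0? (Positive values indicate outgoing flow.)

Divergence = sum of outgoing flows = (-1) + 4 + 1 = 4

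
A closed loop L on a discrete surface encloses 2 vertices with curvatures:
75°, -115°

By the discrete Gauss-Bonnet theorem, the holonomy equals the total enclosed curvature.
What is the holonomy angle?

Holonomy = total enclosed curvature = 75° + (-115°) = -40°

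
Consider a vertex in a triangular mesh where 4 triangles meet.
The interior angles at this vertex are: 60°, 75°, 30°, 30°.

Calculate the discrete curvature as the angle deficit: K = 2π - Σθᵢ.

Sum of angles = 195°. K = 360° - 195° = 165°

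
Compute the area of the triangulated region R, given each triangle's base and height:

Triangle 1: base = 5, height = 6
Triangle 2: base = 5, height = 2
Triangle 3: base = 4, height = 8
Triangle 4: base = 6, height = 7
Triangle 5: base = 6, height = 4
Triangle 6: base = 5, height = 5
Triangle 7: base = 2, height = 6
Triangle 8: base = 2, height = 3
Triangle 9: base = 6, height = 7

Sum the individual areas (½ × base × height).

(1/2)×5×6 + (1/2)×5×2 + (1/2)×4×8 + (1/2)×6×7 + (1/2)×6×4 + (1/2)×5×5 + (1/2)×2×6 + (1/2)×2×3 + (1/2)×6×7 = 111.5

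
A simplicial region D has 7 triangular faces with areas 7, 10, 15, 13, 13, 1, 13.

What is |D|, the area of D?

7 + 10 + 15 + 13 + 13 + 1 + 13 = 72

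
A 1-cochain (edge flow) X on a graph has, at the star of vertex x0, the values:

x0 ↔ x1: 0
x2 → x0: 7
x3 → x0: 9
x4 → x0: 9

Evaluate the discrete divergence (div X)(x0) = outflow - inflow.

Divergence = sum of outgoing flows = 0 + (-7) + (-9) + (-9) = -25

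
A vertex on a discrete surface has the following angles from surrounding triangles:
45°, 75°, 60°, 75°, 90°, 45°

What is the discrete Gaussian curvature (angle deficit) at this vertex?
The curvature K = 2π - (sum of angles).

Sum of angles = 390°. K = 360° - 390° = -30° = -π/6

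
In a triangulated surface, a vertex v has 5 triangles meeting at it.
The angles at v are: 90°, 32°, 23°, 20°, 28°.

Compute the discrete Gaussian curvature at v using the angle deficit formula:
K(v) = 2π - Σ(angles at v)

Sum of angles = 193°. K = 360° - 193° = 167° = 167π/180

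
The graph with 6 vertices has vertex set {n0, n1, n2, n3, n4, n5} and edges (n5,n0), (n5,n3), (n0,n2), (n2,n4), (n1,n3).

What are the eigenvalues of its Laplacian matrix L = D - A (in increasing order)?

Degrees: deg(n0) = 2, deg(n1) = 1, deg(n2) = 2, deg(n3) = 2, deg(n4) = 1, deg(n5) = 2.
L = D − A with rows/columns ordered (n0, n1, n2, n3, n4, n5):
  [ 2,  0, -1,  0,  0, -1]
  [ 0,  1,  0, -1,  0,  0]
  [-1,  0,  2,  0, -1,  0]
  [ 0, -1,  0,  2,  0, -1]
  [ 0,  0, -1,  0,  1,  0]
  [-1,  0,  0, -1,  0,  2]
Characteristic polynomial: det(λI − L) = λ(λ² − 4λ + 1)(λ − 1)(λ − 2)(λ − 3).
Roots: λ = 0; (λ² − 4λ + 1) = 0 ⇒ λ = 2 ± √3 ≈ 0.2679, 3.7321; (λ − 1) = 0 ⇒ λ = 1; (λ − 2) = 0 ⇒ λ = 2; (λ − 3) = 0 ⇒ λ = 3.
(Check: the roots sum (with multiplicity) to 10, matching trace L = Σdeg = 2·5 = 10.)
Laplacian eigenvalues (increasing order): [0.0, 0.2679, 1.0, 2.0, 3.0, 3.7321]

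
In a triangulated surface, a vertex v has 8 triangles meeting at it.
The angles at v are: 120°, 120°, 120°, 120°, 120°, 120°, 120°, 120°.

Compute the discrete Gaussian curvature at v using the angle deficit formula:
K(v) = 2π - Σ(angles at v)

Sum of angles = 960°. K = 360° - 960° = -600° = -10π/3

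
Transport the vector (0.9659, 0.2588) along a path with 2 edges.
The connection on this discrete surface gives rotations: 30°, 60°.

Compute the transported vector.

Total rotation: 30° + 60° = 90°. Final vector: (-0.2588, 0.9659)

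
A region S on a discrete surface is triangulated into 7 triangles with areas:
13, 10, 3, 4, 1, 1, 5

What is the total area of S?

13 + 10 + 3 + 4 + 1 + 1 + 5 = 37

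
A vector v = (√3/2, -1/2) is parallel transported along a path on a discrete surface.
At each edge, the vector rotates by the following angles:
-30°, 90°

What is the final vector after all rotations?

Total rotation: (-30°) + 90° = 60°. Final vector: (0.8660, 0.5000)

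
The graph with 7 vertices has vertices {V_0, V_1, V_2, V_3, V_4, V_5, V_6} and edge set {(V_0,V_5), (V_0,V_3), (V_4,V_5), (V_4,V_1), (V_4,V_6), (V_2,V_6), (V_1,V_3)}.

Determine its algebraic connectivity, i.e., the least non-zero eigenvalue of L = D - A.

Degrees: deg(V_0) = 2, deg(V_1) = 2, deg(V_2) = 1, deg(V_3) = 2, deg(V_4) = 3, deg(V_5) = 2, deg(V_6) = 2.
L = D − A with rows/columns ordered (V_0, V_1, V_2, V_3, V_4, V_5, V_6):
  [ 2,  0,  0, -1,  0, -1,  0]
  [ 0,  2,  0, -1, -1,  0,  0]
  [ 0,  0,  1,  0,  0,  0, -1]
  [-1, -1,  0,  2,  0,  0,  0]
  [ 0, -1,  0,  0,  3, -1, -1]
  [-1,  0,  0,  0, -1,  2,  0]
  [ 0,  0, -1,  0, -1,  0,  2]
Characteristic polynomial: det(λI − L) = λ(λ² − 3λ + 1)(λ² − 5λ + 5)(λ² − 6λ + 7).
Roots: λ = 0; (λ² − 3λ + 1) = 0 ⇒ λ = (3 ± √5)/2 ≈ 0.382, 2.618; (λ² − 5λ + 5) = 0 ⇒ λ = (5 ± √5)/2 ≈ 1.382, 3.618; (λ² − 6λ + 7) = 0 ⇒ λ = 3 ± √2 ≈ 1.5858, 4.4142.
(Check: the roots sum (with multiplicity) to 14, matching trace L = Σdeg = 2·7 = 14.)
Laplacian eigenvalues: [0.0, 0.382, 1.382, 1.5858, 2.618, 3.618, 4.4142]. Algebraic connectivity (smallest non-zero eigenvalue) = 0.382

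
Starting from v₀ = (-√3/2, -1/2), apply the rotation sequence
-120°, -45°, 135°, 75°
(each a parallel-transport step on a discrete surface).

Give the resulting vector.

Total rotation: (-120°) + (-45°) + 135° + 75° = 45°. Final vector: (-0.2588, -0.9659)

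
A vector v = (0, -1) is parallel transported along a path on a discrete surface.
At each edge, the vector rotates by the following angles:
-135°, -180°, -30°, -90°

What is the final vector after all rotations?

Total rotation: (-135°) + (-180°) + (-30°) + (-90°) = -435° ≡ -75° (mod 360°). Final vector: (-0.9659, -0.2588)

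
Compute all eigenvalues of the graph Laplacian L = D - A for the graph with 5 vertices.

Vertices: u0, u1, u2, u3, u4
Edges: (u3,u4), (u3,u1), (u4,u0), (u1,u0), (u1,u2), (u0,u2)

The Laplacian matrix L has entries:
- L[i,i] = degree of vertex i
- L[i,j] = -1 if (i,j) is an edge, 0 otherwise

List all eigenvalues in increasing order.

Degrees: deg(u0) = 3, deg(u1) = 3, deg(u2) = 2, deg(u3) = 2, deg(u4) = 2.
L = D − A with rows/columns ordered (u0, u1, u2, u3, u4):
  [ 3, -1, -1,  0, -1]
  [-1,  3, -1, -1,  0]
  [-1, -1,  2,  0,  0]
  [ 0, -1,  0,  2, -1]
  [-1,  0,  0, -1,  2]
Characteristic polynomial: det(λI − L) = λ(λ² − 5λ + 5)(λ² − 7λ + 11).
Roots: λ = 0; (λ² − 5λ + 5) = 0 ⇒ λ = (5 ± √5)/2 ≈ 1.382, 3.618; (λ² − 7λ + 11) = 0 ⇒ λ = (7 ± √5)/2 ≈ 2.382, 4.618.
(Check: the roots sum (with multiplicity) to 12, matching trace L = Σdeg = 2·6 = 12.)
Laplacian eigenvalues (increasing order): [0.0, 1.382, 2.382, 3.618, 4.618]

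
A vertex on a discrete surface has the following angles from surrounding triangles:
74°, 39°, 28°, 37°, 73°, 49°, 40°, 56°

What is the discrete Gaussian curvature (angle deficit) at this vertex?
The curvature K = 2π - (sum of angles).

Sum of angles = 396°. K = 360° - 396° = -36° = -π/5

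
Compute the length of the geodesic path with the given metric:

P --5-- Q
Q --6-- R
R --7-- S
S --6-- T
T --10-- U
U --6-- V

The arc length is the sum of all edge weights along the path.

Arc length = 5 + 6 + 7 + 6 + 10 + 6 = 40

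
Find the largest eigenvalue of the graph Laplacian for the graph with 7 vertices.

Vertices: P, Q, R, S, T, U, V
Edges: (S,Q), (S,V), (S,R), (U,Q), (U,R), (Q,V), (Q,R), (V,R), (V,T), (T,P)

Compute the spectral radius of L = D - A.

Degrees: deg(P) = 1, deg(Q) = 4, deg(R) = 4, deg(S) = 3, deg(T) = 2, deg(U) = 2, deg(V) = 4.
L = D − A with rows/columns ordered (P, Q, R, S, T, U, V):
  [ 1,  0,  0,  0, -1,  0,  0]
  [ 0,  4, -1, -1,  0, -1, -1]
  [ 0, -1,  4, -1,  0, -1, -1]
  [ 0, -1, -1,  3,  0,  0, -1]
  [-1,  0,  0,  0,  2,  0, -1]
  [ 0, -1, -1,  0,  0,  2,  0]
  [ 0, -1, -1, -1, -1,  0,  4]
Characteristic polynomial: det(λI − L) = λ(λ² − 5λ + 2)(λ − 2)(λ² − 8λ + 14)(λ − 5).
Roots: λ = 0; (λ² − 5λ + 2) = 0 ⇒ λ = (5 ± √17)/2 ≈ 0.4384, 4.5616; (λ − 2) = 0 ⇒ λ = 2; (λ² − 8λ + 14) = 0 ⇒ λ = 4 ± √2 ≈ 2.5858, 5.4142; (λ − 5) = 0 ⇒ λ = 5.
(Check: the roots sum (with multiplicity) to 20, matching trace L = Σdeg = 2·10 = 20.)
Laplacian eigenvalues: [0.0, 0.4384, 2.0, 2.5858, 4.5616, 5.0, 5.4142]. Largest eigenvalue (spectral radius) = 5.4142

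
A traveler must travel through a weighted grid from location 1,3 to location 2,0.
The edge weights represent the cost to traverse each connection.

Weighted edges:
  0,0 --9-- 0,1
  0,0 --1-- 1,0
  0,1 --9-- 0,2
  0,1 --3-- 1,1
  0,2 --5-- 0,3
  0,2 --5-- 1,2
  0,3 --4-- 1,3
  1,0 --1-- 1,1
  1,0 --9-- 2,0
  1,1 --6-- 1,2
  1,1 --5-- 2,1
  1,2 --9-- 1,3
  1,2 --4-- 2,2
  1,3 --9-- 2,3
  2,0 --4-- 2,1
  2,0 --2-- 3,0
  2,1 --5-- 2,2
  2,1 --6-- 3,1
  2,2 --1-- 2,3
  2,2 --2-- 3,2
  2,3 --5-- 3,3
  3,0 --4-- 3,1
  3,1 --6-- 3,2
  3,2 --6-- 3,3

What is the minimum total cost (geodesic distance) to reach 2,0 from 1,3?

Shortest path: 1,3 → 2,3 → 2,2 → 2,1 → 2,0, total weight = 19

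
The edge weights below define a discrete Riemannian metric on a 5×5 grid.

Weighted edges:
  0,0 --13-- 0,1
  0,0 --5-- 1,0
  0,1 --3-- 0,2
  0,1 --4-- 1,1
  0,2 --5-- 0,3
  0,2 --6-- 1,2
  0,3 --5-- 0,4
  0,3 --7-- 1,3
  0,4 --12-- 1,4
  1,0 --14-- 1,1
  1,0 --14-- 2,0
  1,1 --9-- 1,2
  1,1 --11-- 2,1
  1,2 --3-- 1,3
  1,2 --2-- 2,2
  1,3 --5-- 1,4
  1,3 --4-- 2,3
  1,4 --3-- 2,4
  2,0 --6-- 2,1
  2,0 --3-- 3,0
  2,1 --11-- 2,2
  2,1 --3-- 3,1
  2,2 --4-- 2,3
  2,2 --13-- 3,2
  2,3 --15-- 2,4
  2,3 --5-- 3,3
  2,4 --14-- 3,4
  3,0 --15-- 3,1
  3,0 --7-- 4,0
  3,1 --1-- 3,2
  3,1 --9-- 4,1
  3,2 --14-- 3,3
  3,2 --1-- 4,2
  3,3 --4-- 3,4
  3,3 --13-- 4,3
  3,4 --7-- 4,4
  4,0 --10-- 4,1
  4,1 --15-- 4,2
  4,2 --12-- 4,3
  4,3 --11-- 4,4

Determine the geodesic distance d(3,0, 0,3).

Shortest path: 3,0 → 2,0 → 2,1 → 2,2 → 1,2 → 1,3 → 0,3, total weight = 32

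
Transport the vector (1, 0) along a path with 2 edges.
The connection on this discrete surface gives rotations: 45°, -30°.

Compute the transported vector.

Total rotation: 45° + (-30°) = 15°. Final vector: (0.9659, 0.2588)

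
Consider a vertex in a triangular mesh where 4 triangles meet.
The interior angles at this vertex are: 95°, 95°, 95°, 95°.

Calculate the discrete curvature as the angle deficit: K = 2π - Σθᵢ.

Sum of angles = 380°. K = 360° - 380° = -20° = -π/9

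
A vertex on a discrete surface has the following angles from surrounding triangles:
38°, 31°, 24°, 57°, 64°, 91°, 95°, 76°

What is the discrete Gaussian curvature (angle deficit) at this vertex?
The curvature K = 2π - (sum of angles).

Sum of angles = 476°. K = 360° - 476° = -116° = -29π/45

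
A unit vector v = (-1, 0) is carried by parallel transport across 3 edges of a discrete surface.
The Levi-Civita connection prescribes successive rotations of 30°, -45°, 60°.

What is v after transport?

Total rotation: 30° + (-45°) + 60° = 45°. Final vector: (-0.7071, -0.7071)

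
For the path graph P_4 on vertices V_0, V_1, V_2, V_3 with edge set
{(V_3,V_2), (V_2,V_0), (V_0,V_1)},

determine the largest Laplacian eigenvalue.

The path graph P_n has Laplacian eigenvalues λ_k = 2 − 2cos(kπ/n), k = 0, 1, …, n−1. Here n = 4:
k=0: 2 − 2cos(0) = 0.0; k=1: 2 − 2cos(π/4) = 0.5858; k=2: 2 − 2cos(π/2) = 2.0; k=3: 2 − 2cos(3π/4) = 3.4142.
Laplacian eigenvalues: [0.0, 0.5858, 2.0, 3.4142]. Largest eigenvalue (spectral radius) = 3.4142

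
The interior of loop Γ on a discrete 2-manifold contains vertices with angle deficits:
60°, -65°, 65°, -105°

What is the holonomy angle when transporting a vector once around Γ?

Holonomy = total enclosed curvature = 60° + (-65°) + 65° + (-105°) = -45°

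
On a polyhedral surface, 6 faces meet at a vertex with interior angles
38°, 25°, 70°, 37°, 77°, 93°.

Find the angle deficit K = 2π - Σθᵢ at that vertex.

Sum of angles = 340°. K = 360° - 340° = 20° = π/9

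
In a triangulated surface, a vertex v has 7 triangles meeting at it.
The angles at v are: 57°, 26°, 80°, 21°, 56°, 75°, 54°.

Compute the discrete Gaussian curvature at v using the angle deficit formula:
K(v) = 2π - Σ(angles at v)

Sum of angles = 369°. K = 360° - 369° = -9° = -π/20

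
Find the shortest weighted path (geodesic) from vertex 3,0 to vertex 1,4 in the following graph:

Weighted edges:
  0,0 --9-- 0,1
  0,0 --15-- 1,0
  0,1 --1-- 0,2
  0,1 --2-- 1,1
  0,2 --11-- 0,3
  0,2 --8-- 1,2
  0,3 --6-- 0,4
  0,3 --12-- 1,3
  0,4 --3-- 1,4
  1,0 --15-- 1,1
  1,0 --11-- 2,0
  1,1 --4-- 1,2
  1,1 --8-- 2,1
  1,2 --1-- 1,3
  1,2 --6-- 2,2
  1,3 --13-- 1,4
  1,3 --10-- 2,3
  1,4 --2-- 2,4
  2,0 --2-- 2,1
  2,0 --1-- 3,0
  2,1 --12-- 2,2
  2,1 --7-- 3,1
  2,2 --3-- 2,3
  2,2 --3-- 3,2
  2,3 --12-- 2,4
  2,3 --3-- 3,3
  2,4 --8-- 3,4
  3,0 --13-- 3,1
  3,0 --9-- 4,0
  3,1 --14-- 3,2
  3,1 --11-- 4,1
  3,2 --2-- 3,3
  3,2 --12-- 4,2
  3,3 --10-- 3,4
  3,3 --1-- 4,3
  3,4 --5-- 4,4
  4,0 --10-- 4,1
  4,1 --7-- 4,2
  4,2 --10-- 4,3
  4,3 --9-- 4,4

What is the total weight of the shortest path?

Shortest path: 3,0 → 2,0 → 2,1 → 1,1 → 1,2 → 1,3 → 1,4, total weight = 29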